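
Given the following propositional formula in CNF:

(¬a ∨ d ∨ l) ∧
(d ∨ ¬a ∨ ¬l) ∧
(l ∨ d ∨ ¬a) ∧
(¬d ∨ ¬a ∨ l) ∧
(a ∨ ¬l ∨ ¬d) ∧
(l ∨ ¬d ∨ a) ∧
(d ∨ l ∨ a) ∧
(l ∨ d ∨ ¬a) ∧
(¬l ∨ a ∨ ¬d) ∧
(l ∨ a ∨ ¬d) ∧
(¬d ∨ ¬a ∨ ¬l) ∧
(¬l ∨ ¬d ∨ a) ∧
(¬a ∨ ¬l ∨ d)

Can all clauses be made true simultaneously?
Yes

Yes, the formula is satisfiable.

One satisfying assignment is: d=False, l=True, a=False

Verification: With this assignment, all 13 clauses evaluate to true.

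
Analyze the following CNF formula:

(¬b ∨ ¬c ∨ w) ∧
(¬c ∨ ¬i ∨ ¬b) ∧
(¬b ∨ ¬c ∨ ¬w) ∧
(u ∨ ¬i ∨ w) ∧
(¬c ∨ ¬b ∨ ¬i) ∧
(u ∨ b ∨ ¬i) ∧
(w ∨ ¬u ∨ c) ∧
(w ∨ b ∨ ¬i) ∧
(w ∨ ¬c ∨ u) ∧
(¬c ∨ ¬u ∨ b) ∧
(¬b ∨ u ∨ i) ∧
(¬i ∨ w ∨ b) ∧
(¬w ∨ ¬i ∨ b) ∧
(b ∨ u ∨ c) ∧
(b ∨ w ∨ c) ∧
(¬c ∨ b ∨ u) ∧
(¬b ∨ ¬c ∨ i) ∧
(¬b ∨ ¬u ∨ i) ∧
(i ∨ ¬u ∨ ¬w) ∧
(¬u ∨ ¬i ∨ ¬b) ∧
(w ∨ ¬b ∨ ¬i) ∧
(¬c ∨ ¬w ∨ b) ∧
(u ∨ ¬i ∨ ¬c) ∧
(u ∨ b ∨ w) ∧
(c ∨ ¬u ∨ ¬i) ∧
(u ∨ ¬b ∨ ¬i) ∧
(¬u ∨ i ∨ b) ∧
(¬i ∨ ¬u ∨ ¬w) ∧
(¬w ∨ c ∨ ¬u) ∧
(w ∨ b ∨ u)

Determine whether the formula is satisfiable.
No

No, the formula is not satisfiable.

No assignment of truth values to the variables can make all 30 clauses true simultaneously.

The formula is UNSAT (unsatisfiable).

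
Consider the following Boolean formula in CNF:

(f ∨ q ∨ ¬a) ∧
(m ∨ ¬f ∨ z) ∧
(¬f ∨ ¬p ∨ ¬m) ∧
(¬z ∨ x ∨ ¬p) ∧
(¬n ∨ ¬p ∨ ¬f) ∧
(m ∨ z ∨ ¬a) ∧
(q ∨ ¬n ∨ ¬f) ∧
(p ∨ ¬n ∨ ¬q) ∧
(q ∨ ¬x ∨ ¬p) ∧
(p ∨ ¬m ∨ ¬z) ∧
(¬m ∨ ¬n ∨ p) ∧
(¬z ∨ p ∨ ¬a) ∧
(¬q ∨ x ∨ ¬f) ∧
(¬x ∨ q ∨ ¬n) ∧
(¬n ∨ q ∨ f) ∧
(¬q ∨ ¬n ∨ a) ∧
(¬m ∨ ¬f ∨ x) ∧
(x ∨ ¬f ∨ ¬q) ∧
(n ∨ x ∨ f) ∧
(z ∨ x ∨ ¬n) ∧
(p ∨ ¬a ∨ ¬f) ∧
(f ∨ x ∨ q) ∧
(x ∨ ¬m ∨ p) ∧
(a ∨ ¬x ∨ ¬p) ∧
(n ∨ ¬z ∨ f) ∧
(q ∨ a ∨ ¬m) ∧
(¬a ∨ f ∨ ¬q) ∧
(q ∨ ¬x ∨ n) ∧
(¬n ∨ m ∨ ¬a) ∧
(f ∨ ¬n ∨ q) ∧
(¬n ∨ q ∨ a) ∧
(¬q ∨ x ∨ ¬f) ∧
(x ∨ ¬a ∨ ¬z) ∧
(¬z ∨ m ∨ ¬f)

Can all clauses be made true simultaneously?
Yes

Yes, the formula is satisfiable.

One satisfying assignment is: n=False, x=True, f=False, m=False, z=False, a=False, p=False, q=True

Verification: With this assignment, all 34 clauses evaluate to true.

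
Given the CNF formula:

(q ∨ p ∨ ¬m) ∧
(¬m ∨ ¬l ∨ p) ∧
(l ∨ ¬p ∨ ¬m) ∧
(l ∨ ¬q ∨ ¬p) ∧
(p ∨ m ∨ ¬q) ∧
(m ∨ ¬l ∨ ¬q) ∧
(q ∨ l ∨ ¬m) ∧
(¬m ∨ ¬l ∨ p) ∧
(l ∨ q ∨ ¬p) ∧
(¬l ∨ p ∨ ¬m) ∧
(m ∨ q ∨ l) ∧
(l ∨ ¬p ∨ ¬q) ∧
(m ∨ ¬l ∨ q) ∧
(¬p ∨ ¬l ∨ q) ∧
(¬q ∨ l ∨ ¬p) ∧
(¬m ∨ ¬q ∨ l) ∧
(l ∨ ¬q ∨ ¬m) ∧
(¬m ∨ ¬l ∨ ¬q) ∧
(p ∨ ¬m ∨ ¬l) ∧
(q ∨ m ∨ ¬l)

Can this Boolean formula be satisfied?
No

No, the formula is not satisfiable.

No assignment of truth values to the variables can make all 20 clauses true simultaneously.

The formula is UNSAT (unsatisfiable).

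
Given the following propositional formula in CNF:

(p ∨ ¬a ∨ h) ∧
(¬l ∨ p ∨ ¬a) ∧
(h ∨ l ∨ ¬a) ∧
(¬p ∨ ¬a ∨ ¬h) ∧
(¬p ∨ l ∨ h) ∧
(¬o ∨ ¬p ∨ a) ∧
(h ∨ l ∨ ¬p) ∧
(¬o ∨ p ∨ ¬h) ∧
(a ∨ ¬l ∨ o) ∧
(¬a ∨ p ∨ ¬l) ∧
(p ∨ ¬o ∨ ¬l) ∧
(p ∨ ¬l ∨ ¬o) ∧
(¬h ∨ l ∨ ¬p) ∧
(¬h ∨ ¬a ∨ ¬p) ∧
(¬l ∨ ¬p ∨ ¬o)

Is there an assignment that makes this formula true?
Yes

Yes, the formula is satisfiable.

One satisfying assignment is: a=False, l=False, p=False, o=False, h=False

Verification: With this assignment, all 15 clauses evaluate to true.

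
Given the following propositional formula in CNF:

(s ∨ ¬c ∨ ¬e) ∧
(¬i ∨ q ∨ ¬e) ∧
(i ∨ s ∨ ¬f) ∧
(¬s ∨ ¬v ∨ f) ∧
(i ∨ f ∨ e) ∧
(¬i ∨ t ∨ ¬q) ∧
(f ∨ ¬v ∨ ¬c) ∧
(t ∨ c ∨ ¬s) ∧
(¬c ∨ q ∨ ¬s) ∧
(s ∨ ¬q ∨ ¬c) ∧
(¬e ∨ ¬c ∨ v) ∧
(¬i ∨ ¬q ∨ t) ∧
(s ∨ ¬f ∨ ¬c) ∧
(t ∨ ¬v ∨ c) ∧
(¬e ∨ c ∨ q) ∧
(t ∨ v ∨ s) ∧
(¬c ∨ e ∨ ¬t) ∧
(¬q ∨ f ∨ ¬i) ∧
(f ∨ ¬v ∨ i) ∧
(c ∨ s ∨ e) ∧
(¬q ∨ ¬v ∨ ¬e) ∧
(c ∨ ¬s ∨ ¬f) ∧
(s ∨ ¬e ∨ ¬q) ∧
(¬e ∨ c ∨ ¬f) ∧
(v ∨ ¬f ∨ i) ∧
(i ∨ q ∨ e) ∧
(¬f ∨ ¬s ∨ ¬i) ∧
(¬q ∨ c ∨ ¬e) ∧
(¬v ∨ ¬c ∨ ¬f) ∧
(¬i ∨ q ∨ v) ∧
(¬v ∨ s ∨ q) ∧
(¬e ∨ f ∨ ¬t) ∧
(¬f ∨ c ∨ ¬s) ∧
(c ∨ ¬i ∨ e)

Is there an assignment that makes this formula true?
No

No, the formula is not satisfiable.

No assignment of truth values to the variables can make all 34 clauses true simultaneously.

The formula is UNSAT (unsatisfiable).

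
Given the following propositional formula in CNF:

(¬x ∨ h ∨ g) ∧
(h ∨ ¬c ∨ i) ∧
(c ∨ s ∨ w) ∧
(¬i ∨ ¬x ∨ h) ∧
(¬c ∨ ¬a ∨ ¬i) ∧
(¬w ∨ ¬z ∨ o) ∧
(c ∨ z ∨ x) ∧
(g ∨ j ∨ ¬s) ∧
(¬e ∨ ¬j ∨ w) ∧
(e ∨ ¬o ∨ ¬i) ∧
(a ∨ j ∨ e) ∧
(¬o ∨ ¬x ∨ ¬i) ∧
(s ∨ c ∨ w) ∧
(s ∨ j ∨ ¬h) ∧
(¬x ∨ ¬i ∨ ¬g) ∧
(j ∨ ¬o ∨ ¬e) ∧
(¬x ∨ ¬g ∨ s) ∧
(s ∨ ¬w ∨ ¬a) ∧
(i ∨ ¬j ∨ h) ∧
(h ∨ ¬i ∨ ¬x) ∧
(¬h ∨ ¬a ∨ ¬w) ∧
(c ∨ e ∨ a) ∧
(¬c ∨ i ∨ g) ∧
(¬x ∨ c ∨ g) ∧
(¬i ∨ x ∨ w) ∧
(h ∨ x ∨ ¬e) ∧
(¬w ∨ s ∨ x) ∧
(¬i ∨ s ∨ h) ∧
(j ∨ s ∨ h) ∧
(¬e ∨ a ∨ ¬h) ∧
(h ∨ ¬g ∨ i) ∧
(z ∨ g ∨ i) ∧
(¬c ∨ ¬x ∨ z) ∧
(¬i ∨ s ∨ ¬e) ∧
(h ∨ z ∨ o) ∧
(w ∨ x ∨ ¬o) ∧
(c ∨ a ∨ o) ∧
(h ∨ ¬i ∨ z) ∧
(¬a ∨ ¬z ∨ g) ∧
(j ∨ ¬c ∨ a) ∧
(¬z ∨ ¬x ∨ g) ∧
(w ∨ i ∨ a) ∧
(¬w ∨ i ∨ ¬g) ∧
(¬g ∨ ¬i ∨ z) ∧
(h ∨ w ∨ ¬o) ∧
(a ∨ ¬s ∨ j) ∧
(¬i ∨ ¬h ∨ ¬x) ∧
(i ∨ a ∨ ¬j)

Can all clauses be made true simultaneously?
Yes

Yes, the formula is satisfiable.

One satisfying assignment is: j=False, a=True, z=False, e=False, c=False, w=False, g=True, s=True, o=False, i=False, h=True, x=True

Verification: With this assignment, all 48 clauses evaluate to true.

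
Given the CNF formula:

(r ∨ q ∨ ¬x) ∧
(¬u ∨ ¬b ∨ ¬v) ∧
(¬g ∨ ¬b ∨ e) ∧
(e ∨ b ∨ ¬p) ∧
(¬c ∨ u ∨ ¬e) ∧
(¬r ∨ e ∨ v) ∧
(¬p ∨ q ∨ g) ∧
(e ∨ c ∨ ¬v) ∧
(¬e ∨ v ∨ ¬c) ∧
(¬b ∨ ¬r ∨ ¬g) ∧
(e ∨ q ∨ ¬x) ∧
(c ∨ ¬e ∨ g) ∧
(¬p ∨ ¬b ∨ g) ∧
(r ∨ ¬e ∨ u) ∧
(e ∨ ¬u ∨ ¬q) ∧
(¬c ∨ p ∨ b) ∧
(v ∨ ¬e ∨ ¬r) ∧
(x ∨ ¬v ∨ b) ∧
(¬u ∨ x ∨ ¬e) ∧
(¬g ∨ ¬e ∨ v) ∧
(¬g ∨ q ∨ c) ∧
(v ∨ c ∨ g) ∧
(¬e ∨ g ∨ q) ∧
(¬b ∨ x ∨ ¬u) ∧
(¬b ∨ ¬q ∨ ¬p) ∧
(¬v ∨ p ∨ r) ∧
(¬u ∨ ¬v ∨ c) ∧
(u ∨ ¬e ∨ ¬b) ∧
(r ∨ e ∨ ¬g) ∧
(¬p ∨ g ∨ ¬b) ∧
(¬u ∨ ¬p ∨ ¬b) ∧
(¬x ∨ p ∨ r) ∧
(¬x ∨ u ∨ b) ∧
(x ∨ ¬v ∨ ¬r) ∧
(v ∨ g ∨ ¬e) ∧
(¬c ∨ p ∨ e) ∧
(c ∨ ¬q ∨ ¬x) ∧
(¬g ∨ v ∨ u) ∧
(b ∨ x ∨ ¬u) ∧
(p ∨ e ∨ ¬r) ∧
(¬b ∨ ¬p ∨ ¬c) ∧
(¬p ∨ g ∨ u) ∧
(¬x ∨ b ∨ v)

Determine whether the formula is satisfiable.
Yes

Yes, the formula is satisfiable.

One satisfying assignment is: q=True, r=False, x=True, b=False, c=True, u=True, p=True, g=False, e=True, v=True

Verification: With this assignment, all 43 clauses evaluate to true.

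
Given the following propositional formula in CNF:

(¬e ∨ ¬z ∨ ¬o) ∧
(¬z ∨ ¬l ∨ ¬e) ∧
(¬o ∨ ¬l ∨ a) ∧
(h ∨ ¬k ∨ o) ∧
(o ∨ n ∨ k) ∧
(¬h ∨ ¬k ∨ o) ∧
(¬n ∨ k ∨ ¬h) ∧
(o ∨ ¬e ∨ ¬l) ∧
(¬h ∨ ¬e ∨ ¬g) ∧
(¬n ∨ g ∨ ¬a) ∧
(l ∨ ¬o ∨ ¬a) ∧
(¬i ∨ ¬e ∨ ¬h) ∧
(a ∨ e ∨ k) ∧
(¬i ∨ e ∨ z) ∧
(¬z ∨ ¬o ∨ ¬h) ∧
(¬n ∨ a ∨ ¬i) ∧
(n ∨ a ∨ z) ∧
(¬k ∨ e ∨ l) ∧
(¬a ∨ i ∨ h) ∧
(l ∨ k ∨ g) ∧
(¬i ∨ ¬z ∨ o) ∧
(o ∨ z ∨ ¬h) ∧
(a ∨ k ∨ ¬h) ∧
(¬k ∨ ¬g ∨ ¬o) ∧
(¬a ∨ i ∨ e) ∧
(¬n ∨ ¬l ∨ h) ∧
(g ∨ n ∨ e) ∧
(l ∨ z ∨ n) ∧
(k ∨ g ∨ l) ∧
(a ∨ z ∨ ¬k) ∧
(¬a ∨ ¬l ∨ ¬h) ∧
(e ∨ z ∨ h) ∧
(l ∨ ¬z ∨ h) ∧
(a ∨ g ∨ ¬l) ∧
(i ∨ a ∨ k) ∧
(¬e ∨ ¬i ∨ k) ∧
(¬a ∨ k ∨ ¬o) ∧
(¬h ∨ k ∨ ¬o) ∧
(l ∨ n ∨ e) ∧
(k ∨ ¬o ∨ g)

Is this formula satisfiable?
Yes

Yes, the formula is satisfiable.

One satisfying assignment is: e=True, k=True, g=False, i=True, a=True, n=False, l=True, z=False, o=True, h=False

Verification: With this assignment, all 40 clauses evaluate to true.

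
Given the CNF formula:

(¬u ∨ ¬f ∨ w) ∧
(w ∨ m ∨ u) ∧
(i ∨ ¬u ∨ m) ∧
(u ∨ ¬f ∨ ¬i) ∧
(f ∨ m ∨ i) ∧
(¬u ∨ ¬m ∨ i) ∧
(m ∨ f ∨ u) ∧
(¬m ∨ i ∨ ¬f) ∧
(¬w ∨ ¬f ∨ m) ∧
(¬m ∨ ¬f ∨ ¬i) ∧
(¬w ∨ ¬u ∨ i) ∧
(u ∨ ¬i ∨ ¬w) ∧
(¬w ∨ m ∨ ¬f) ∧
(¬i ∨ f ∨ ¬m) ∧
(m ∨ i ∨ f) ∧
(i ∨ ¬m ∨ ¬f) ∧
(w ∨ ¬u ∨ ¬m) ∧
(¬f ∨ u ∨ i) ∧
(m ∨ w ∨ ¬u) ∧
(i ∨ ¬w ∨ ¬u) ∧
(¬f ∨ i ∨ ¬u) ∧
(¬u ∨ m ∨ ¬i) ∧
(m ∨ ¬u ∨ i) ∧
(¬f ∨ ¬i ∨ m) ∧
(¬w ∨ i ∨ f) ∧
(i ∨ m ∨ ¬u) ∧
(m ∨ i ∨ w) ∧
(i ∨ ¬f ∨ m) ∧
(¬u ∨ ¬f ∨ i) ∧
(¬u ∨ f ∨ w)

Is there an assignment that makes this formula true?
Yes

Yes, the formula is satisfiable.

One satisfying assignment is: w=False, u=False, i=False, m=True, f=False

Verification: With this assignment, all 30 clauses evaluate to true.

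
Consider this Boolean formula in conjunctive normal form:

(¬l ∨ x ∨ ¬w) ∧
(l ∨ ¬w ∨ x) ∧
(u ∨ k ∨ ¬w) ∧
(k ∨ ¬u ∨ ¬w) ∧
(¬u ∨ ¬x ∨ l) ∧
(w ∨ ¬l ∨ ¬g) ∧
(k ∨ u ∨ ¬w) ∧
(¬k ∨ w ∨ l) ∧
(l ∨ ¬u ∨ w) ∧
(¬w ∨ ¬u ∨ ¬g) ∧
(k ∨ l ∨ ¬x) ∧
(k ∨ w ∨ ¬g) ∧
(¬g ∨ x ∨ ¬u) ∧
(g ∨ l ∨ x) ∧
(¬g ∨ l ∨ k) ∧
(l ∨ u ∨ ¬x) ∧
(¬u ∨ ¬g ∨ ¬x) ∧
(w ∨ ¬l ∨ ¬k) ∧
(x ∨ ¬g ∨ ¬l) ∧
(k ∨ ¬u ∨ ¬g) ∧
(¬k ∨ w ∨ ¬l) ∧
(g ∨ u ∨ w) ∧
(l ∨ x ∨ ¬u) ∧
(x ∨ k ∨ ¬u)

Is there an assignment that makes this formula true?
Yes

Yes, the formula is satisfiable.

One satisfying assignment is: x=True, g=False, k=False, w=False, l=True, u=True

Verification: With this assignment, all 24 clauses evaluate to true.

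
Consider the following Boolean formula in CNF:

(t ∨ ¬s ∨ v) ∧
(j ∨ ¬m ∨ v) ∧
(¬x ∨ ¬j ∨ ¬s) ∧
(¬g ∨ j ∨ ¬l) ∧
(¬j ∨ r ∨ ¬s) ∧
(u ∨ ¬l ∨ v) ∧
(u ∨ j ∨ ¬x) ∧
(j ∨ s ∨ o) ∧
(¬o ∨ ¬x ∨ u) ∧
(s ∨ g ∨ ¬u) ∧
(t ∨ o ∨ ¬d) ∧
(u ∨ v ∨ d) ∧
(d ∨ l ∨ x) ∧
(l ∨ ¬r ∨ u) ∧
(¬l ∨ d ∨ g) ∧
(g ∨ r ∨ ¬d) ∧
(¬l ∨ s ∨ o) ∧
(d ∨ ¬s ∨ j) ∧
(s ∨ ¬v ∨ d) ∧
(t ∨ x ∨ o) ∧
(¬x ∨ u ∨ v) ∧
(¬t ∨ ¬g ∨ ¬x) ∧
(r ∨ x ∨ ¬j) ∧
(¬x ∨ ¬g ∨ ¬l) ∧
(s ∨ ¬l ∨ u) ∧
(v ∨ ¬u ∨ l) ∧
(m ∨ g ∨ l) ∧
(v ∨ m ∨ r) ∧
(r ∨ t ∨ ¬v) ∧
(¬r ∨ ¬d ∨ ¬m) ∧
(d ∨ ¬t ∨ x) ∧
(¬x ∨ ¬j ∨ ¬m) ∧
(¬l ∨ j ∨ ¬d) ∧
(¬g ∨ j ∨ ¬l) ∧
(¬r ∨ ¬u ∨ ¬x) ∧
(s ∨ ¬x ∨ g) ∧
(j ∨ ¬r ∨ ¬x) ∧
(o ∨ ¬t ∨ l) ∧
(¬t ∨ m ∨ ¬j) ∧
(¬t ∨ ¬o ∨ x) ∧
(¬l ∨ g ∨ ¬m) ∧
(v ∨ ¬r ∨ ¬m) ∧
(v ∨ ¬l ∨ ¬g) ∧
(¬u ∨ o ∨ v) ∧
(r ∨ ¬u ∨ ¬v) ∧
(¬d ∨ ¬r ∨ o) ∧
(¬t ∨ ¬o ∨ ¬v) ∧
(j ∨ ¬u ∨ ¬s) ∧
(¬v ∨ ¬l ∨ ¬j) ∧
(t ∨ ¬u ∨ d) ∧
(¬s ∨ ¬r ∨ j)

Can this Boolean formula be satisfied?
Yes

Yes, the formula is satisfiable.

One satisfying assignment is: o=True, v=True, x=False, m=False, d=True, t=False, r=True, l=False, u=True, s=False, g=True, j=False

Verification: With this assignment, all 51 clauses evaluate to true.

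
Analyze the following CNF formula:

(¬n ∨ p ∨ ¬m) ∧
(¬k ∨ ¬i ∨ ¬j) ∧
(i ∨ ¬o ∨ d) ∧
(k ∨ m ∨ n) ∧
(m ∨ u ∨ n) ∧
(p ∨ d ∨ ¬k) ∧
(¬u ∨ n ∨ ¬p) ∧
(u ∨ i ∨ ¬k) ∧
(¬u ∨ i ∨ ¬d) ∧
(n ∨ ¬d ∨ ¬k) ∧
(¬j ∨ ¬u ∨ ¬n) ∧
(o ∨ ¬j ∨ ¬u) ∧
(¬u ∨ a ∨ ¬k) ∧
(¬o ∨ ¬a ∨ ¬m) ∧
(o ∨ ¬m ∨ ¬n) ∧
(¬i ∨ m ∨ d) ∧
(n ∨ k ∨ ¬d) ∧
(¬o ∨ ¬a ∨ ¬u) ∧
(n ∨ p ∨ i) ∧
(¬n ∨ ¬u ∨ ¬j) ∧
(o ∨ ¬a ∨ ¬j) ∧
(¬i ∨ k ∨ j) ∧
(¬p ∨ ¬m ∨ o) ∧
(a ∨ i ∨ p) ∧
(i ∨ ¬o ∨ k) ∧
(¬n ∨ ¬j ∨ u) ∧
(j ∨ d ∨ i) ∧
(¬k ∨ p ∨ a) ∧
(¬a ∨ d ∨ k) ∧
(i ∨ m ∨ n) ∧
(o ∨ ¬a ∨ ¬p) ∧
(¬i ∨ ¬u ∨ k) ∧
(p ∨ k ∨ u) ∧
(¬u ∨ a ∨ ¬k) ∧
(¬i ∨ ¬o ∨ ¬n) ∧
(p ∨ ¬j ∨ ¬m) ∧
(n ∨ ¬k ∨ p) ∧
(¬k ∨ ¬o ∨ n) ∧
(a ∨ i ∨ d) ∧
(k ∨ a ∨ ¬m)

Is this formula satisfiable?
Yes

Yes, the formula is satisfiable.

One satisfying assignment is: m=False, n=True, a=False, k=False, j=False, i=False, u=False, o=False, p=True, d=True

Verification: With this assignment, all 40 clauses evaluate to true.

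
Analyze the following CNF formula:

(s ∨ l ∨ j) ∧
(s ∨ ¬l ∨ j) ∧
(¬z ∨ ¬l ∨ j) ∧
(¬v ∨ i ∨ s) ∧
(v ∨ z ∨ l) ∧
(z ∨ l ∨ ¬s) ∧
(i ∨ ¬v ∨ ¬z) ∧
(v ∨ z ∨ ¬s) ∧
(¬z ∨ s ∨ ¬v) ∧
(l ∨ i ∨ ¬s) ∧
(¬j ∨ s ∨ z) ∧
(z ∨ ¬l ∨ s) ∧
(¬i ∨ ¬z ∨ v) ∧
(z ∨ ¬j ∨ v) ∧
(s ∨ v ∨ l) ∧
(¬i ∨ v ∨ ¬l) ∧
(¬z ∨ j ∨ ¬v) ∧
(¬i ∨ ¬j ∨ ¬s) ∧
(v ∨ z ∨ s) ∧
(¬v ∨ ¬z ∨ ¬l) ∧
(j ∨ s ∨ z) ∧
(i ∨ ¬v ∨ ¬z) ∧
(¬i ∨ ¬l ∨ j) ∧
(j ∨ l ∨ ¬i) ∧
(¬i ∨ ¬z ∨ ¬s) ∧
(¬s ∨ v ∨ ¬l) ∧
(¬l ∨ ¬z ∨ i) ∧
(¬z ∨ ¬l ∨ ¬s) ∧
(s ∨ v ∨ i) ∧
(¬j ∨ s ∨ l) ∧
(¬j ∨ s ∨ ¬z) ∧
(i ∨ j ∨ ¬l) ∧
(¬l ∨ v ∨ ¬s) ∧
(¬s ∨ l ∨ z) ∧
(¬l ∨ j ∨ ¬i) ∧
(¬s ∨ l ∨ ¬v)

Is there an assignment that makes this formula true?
Yes

Yes, the formula is satisfiable.

One satisfying assignment is: s=True, z=False, v=True, l=True, j=True, i=False

Verification: With this assignment, all 36 clauses evaluate to true.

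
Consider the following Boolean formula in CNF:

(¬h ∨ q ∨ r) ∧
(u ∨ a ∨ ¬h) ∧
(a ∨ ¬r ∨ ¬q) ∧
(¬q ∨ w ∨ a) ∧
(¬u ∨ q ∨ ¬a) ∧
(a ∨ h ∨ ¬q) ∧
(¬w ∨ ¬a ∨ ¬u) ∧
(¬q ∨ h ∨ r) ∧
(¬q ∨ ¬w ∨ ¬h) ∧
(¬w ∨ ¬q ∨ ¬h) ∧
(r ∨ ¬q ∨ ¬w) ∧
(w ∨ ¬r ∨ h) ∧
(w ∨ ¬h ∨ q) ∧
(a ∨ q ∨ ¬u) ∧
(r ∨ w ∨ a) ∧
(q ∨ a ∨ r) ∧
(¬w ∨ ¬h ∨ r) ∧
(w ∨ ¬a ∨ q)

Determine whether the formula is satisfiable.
Yes

Yes, the formula is satisfiable.

One satisfying assignment is: q=False, r=True, a=False, h=False, u=False, w=True

Verification: With this assignment, all 18 clauses evaluate to true.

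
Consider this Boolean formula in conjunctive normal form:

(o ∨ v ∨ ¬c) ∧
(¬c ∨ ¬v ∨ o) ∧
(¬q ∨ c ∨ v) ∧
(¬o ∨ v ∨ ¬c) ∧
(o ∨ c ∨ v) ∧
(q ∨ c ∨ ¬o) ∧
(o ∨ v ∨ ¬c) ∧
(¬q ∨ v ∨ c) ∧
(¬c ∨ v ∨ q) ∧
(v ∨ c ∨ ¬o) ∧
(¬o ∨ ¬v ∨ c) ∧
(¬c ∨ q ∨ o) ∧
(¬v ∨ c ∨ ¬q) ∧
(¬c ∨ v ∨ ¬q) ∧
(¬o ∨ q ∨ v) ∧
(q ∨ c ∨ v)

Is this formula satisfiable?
Yes

Yes, the formula is satisfiable.

One satisfying assignment is: v=True, c=False, o=False, q=False

Verification: With this assignment, all 16 clauses evaluate to true.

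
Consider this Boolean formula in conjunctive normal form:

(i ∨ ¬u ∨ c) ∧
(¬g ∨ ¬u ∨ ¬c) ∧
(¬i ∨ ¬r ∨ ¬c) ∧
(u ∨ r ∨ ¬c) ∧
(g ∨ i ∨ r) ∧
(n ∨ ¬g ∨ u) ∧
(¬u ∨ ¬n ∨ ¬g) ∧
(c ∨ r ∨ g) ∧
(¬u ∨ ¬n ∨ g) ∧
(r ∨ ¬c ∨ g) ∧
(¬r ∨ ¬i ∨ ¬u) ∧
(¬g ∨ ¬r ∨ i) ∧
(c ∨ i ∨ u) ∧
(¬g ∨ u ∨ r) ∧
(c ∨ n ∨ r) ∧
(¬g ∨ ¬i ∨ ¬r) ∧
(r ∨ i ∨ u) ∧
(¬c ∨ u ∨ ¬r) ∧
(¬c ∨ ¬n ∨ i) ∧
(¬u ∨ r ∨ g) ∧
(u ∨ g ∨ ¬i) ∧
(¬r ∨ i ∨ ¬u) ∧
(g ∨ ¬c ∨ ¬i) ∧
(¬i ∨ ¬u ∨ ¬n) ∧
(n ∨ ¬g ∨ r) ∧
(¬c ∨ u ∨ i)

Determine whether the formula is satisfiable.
No

No, the formula is not satisfiable.

No assignment of truth values to the variables can make all 26 clauses true simultaneously.

The formula is UNSAT (unsatisfiable).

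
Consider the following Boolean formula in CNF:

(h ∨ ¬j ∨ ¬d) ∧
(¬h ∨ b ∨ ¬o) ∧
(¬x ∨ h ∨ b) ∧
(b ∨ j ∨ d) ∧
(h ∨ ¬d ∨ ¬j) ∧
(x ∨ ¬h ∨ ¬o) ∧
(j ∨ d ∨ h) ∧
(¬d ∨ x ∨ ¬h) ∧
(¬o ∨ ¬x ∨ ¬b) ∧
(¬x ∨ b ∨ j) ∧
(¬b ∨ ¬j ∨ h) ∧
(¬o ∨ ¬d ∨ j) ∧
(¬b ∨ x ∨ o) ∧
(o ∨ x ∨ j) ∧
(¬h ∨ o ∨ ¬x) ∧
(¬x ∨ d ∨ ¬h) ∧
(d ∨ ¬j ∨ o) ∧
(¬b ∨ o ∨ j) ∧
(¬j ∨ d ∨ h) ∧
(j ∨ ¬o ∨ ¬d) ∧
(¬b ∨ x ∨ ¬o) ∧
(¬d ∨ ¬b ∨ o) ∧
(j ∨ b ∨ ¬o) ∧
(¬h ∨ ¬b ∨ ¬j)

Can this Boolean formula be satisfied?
No

No, the formula is not satisfiable.

No assignment of truth values to the variables can make all 24 clauses true simultaneously.

The formula is UNSAT (unsatisfiable).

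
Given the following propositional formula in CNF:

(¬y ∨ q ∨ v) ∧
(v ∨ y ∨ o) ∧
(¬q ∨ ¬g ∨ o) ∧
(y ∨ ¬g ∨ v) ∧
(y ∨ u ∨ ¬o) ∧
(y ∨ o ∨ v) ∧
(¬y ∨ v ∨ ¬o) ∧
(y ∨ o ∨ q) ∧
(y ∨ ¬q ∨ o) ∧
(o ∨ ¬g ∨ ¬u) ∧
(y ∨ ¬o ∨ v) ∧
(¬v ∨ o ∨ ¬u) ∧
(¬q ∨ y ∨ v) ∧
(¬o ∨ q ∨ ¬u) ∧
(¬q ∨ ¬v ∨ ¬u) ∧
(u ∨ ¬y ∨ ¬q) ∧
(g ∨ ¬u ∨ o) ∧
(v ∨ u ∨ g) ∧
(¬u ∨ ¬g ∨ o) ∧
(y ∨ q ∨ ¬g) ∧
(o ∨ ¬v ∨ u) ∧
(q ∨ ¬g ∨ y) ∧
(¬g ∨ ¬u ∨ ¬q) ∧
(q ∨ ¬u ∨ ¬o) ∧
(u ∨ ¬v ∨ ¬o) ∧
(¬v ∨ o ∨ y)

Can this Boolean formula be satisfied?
No

No, the formula is not satisfiable.

No assignment of truth values to the variables can make all 26 clauses true simultaneously.

The formula is UNSAT (unsatisfiable).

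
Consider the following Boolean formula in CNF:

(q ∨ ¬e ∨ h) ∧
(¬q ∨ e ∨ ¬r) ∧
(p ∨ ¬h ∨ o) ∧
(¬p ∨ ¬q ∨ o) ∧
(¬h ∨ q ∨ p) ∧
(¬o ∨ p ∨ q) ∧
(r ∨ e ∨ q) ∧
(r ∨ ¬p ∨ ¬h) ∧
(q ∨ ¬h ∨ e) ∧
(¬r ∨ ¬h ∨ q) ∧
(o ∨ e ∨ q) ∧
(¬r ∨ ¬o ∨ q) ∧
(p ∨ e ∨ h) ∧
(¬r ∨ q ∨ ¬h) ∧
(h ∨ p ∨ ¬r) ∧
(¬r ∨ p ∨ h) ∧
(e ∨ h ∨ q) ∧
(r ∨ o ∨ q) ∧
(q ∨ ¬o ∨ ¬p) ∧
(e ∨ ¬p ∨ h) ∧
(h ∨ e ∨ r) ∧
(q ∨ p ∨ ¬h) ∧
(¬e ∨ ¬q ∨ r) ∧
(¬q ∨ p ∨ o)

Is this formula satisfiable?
Yes

Yes, the formula is satisfiable.

One satisfying assignment is: r=False, o=True, h=True, e=False, p=False, q=True

Verification: With this assignment, all 24 clauses evaluate to true.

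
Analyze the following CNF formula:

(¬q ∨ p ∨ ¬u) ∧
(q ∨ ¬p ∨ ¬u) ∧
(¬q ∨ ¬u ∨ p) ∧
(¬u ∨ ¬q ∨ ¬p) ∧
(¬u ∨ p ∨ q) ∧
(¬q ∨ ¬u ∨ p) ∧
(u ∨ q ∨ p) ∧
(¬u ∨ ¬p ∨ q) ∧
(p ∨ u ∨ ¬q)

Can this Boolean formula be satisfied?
Yes

Yes, the formula is satisfiable.

One satisfying assignment is: u=False, q=True, p=True

Verification: With this assignment, all 9 clauses evaluate to true.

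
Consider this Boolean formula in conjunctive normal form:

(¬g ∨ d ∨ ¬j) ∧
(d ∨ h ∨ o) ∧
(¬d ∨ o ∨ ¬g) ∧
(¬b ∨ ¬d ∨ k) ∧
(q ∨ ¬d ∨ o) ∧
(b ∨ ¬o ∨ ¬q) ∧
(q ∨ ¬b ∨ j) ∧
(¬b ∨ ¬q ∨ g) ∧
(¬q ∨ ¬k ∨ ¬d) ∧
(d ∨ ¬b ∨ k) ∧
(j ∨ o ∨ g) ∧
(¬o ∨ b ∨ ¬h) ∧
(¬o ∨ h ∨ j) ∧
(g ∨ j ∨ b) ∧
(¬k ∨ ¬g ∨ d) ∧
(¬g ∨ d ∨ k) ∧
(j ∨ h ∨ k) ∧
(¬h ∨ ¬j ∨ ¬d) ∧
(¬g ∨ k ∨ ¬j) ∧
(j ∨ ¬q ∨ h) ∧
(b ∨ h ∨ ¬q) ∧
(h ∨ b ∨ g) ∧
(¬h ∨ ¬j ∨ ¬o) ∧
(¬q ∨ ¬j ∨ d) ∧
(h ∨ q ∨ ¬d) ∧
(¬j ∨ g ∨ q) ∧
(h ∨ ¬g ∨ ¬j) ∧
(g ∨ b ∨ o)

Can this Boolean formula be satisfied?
No

No, the formula is not satisfiable.

No assignment of truth values to the variables can make all 28 clauses true simultaneously.

The formula is UNSAT (unsatisfiable).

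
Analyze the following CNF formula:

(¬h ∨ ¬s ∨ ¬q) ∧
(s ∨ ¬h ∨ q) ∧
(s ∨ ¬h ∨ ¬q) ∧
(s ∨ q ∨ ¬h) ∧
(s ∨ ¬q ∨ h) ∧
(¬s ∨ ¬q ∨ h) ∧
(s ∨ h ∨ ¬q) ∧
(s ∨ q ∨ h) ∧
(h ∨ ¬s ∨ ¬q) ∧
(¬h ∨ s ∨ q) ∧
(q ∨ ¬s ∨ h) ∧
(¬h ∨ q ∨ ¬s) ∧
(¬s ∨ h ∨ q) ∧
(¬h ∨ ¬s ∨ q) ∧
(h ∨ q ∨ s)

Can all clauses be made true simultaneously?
No

No, the formula is not satisfiable.

No assignment of truth values to the variables can make all 15 clauses true simultaneously.

The formula is UNSAT (unsatisfiable).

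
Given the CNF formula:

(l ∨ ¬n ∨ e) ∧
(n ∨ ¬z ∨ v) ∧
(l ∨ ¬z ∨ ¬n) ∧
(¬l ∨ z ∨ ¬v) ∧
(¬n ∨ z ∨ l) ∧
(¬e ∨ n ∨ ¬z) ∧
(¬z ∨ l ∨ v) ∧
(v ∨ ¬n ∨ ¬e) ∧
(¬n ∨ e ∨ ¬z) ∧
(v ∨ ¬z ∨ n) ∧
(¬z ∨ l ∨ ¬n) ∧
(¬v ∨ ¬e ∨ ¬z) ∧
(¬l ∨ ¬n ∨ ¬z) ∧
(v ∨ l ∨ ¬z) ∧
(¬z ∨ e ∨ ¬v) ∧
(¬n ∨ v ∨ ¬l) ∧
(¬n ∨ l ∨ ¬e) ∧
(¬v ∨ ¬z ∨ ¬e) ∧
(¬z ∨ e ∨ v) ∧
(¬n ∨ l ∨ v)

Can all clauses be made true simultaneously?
Yes

Yes, the formula is satisfiable.

One satisfying assignment is: e=False, v=False, l=False, n=False, z=False

Verification: With this assignment, all 20 clauses evaluate to true.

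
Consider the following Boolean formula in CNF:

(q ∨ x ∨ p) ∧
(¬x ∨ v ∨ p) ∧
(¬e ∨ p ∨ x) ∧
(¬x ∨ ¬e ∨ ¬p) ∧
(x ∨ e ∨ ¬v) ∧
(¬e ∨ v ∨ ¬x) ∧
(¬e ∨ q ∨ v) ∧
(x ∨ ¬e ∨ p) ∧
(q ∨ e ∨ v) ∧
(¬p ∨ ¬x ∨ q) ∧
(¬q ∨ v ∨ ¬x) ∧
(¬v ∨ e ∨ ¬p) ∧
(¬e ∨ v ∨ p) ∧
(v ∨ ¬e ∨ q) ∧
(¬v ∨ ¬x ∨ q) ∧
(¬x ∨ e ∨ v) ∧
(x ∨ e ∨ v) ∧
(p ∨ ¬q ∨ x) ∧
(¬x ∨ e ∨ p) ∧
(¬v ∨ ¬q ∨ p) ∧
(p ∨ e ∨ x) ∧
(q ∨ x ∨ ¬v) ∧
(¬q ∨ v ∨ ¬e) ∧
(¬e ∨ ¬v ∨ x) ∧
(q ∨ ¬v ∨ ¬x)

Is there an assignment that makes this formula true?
No

No, the formula is not satisfiable.

No assignment of truth values to the variables can make all 25 clauses true simultaneously.

The formula is UNSAT (unsatisfiable).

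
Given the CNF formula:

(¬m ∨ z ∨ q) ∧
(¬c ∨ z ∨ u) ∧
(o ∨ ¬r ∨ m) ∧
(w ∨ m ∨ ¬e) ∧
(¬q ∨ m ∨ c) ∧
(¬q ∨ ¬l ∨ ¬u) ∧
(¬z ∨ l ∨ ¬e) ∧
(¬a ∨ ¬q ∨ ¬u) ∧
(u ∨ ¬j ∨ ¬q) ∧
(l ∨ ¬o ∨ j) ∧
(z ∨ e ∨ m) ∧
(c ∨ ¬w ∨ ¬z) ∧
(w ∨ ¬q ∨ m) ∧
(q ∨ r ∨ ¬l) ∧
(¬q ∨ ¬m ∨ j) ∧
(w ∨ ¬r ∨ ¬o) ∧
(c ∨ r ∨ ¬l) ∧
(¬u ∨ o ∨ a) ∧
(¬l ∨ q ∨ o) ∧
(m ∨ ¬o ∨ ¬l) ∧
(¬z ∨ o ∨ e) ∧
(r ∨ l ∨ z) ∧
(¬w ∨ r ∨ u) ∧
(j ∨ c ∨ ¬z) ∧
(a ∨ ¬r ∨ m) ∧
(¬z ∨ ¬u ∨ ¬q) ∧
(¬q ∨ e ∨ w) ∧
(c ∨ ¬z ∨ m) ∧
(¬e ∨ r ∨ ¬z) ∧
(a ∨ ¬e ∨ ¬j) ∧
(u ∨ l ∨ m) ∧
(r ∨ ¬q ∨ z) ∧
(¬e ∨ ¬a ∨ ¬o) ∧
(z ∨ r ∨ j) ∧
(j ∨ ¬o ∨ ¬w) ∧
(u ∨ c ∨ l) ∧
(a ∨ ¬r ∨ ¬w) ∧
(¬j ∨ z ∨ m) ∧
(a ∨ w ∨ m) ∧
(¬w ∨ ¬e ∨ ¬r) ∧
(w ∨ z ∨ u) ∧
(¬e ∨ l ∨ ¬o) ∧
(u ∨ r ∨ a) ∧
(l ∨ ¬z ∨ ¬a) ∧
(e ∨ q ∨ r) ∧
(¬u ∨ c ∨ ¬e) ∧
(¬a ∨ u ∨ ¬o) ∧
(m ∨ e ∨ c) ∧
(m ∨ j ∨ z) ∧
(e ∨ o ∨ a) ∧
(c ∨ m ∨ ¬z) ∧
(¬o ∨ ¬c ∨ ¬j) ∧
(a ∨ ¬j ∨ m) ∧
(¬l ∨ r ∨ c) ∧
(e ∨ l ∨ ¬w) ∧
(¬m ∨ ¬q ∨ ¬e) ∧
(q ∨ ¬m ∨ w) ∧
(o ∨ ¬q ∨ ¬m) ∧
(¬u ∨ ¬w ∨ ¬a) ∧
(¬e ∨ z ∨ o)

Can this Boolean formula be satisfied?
No

No, the formula is not satisfiable.

No assignment of truth values to the variables can make all 60 clauses true simultaneously.

The formula is UNSAT (unsatisfiable).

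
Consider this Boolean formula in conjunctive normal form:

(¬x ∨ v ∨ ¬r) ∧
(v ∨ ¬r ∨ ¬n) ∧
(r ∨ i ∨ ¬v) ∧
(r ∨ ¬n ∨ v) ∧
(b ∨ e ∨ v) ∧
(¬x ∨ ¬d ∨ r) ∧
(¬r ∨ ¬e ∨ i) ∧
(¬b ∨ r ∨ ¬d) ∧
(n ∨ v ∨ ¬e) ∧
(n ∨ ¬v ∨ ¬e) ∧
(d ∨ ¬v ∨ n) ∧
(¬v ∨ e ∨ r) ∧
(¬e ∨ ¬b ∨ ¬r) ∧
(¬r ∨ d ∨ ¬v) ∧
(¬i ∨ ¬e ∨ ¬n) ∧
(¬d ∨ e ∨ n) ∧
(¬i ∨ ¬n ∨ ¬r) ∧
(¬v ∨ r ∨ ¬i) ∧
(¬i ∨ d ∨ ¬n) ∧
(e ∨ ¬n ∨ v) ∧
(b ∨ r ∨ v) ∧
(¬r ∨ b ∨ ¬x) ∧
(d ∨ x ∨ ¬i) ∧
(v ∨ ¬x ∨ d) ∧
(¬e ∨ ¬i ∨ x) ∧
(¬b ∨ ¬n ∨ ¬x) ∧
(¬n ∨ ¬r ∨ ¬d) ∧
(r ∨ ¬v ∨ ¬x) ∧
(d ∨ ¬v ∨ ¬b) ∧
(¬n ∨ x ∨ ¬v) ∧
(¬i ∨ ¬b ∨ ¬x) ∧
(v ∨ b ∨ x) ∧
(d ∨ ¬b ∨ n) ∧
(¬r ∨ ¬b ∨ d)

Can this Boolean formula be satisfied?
No

No, the formula is not satisfiable.

No assignment of truth values to the variables can make all 34 clauses true simultaneously.

The formula is UNSAT (unsatisfiable).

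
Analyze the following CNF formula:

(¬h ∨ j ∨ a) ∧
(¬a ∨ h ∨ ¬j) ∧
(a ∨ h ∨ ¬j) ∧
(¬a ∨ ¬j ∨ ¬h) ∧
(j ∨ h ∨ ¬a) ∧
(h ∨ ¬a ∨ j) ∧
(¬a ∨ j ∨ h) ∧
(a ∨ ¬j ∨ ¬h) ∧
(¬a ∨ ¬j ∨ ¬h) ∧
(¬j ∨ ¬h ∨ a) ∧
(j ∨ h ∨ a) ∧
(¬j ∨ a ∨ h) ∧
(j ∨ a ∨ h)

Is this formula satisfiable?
Yes

Yes, the formula is satisfiable.

One satisfying assignment is: h=True, j=False, a=True

Verification: With this assignment, all 13 clauses evaluate to true.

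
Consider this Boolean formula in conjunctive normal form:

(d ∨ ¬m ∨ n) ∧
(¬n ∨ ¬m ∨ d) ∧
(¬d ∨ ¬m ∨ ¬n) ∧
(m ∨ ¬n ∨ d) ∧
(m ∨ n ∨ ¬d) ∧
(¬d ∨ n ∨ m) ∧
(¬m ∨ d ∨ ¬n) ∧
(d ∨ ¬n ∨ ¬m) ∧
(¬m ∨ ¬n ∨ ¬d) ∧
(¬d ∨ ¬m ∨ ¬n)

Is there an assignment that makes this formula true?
Yes

Yes, the formula is satisfiable.

One satisfying assignment is: n=False, d=False, m=False

Verification: With this assignment, all 10 clauses evaluate to true.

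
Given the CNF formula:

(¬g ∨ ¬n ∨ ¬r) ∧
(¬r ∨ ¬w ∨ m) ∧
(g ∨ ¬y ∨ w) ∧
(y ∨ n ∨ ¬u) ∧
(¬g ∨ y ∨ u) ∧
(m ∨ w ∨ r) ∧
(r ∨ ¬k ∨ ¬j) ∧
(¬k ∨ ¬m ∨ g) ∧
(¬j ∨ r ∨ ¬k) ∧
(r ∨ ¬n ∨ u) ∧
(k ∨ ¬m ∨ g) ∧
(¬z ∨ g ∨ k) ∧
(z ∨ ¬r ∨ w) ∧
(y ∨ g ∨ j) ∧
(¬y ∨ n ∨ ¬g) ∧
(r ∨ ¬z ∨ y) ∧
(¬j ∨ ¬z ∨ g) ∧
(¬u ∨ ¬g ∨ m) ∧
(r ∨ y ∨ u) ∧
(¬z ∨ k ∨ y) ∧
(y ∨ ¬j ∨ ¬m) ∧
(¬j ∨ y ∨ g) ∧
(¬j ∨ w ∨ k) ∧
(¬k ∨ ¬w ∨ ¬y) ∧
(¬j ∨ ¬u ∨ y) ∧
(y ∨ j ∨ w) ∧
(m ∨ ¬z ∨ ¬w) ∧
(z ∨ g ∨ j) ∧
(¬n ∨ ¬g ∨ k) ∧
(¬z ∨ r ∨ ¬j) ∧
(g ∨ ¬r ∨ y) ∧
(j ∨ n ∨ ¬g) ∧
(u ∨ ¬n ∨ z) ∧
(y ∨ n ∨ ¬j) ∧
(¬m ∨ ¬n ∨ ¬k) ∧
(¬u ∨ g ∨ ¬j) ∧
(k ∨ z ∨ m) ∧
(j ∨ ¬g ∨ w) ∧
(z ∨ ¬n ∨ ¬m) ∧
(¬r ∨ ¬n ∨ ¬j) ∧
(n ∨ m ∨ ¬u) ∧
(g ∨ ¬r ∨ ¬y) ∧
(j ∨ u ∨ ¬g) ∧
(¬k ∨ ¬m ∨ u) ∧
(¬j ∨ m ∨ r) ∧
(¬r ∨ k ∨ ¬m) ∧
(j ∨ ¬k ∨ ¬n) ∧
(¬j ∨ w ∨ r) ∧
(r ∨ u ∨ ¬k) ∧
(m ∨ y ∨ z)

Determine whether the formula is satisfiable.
No

No, the formula is not satisfiable.

No assignment of truth values to the variables can make all 50 clauses true simultaneously.

The formula is UNSAT (unsatisfiable).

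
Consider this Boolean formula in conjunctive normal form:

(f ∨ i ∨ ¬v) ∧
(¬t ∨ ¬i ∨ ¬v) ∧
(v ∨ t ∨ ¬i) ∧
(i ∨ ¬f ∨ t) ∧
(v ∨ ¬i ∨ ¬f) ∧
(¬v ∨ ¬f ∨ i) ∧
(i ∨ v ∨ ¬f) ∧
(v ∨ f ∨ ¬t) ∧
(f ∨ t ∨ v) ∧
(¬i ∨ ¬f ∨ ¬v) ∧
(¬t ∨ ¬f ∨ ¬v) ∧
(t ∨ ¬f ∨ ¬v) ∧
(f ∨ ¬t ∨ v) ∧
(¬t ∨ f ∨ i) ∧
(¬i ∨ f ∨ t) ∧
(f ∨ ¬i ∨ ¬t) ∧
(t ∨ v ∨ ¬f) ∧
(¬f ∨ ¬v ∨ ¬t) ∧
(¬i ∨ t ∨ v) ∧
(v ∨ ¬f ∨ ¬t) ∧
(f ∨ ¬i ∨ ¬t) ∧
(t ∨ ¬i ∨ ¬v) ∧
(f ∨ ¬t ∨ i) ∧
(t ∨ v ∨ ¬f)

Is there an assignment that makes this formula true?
No

No, the formula is not satisfiable.

No assignment of truth values to the variables can make all 24 clauses true simultaneously.

The formula is UNSAT (unsatisfiable).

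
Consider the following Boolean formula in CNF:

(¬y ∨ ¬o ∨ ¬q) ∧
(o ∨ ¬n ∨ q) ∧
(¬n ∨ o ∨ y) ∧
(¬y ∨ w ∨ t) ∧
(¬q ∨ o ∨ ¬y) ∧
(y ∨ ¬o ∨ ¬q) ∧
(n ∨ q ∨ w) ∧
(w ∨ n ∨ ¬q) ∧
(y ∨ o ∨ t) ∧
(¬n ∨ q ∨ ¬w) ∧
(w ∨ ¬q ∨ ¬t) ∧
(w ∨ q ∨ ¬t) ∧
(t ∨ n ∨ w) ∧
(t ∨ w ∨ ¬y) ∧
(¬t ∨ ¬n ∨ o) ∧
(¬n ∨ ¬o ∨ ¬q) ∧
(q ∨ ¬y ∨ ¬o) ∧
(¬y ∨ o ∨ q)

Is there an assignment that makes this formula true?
Yes

Yes, the formula is satisfiable.

One satisfying assignment is: n=True, o=True, y=False, t=False, q=False, w=False

Verification: With this assignment, all 18 clauses evaluate to true.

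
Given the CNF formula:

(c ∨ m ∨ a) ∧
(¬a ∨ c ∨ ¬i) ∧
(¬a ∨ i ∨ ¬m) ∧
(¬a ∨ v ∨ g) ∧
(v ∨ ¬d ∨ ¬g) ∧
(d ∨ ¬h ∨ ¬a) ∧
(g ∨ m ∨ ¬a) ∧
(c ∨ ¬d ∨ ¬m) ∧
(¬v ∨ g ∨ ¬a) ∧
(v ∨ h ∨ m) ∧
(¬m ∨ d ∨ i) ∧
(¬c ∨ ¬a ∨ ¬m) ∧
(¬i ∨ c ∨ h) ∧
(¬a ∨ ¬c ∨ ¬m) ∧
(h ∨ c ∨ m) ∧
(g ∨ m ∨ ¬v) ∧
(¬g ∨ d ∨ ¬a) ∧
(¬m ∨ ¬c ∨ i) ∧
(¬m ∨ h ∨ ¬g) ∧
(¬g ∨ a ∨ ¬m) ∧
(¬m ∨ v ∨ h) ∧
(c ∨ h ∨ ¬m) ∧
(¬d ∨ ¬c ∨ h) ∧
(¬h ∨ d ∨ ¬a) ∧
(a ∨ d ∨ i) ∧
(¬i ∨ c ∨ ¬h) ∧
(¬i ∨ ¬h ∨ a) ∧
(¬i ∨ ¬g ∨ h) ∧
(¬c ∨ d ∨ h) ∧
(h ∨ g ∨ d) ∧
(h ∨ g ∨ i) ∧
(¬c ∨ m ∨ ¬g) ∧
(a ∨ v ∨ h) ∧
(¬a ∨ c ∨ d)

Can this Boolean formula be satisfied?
Yes

Yes, the formula is satisfiable.

One satisfying assignment is: h=True, v=False, i=False, m=False, a=False, c=True, g=False, d=True

Verification: With this assignment, all 34 clauses evaluate to true.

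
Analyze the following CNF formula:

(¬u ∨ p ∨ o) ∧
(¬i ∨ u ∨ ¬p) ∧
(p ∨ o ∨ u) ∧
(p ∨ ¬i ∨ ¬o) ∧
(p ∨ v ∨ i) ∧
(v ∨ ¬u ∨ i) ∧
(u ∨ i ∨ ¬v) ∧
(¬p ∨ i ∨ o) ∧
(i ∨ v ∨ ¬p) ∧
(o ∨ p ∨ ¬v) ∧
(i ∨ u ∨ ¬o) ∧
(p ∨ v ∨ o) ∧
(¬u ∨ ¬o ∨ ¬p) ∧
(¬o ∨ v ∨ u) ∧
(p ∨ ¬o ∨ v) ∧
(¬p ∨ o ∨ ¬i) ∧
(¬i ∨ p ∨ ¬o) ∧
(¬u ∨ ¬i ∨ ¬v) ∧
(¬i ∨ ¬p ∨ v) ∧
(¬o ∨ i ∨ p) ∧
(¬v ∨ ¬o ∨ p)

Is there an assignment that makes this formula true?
No

No, the formula is not satisfiable.

No assignment of truth values to the variables can make all 21 clauses true simultaneously.

The formula is UNSAT (unsatisfiable).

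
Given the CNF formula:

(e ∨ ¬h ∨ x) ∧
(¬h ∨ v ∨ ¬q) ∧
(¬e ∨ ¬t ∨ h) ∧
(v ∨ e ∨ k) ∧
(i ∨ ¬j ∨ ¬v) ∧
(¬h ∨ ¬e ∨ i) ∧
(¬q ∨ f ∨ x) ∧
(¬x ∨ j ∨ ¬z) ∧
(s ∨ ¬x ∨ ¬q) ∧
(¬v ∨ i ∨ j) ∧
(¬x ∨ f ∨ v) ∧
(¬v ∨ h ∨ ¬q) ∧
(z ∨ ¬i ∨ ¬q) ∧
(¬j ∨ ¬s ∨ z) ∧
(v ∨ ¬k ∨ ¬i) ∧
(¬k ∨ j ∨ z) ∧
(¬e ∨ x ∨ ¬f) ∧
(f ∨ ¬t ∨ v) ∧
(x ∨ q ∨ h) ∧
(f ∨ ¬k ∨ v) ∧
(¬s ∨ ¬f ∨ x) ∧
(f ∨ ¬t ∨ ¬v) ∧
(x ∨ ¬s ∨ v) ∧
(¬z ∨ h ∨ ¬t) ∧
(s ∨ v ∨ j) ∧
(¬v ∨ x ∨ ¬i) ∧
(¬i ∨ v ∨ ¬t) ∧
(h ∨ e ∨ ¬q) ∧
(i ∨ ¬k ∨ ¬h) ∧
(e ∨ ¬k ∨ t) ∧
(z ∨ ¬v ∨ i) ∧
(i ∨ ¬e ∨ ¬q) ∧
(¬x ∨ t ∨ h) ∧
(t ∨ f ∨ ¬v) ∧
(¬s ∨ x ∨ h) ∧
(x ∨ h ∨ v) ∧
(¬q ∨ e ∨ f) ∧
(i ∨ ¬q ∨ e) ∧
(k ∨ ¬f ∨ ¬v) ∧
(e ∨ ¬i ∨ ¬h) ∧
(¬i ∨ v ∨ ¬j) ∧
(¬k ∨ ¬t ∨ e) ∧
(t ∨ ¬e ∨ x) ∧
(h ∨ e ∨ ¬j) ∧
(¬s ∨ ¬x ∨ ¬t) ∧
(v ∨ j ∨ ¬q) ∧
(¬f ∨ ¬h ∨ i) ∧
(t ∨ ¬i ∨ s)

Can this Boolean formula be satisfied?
Yes

Yes, the formula is satisfiable.

One satisfying assignment is: h=True, i=True, e=True, t=False, z=False, v=False, x=True, j=False, f=True, k=False, q=False, s=True

Verification: With this assignment, all 48 clauses evaluate to true.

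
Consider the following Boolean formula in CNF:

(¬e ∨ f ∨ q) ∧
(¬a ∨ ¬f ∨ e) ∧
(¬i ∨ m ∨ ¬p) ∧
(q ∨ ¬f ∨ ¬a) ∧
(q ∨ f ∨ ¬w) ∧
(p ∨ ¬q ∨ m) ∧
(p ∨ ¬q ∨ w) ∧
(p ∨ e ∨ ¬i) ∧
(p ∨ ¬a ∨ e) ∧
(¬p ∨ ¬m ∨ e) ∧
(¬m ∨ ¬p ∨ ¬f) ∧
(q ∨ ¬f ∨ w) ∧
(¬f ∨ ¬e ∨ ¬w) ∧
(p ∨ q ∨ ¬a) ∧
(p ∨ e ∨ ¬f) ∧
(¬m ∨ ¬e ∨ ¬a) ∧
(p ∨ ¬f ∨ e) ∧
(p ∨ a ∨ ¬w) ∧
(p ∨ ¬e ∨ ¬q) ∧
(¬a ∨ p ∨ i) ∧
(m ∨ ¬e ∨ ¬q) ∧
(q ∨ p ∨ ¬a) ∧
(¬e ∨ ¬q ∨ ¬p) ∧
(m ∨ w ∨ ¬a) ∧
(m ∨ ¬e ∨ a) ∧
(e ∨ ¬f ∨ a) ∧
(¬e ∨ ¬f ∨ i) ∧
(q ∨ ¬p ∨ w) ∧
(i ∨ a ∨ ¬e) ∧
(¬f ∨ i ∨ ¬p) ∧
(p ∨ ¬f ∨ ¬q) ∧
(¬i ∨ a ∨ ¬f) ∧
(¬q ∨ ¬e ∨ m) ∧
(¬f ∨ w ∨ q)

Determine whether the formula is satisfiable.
Yes

Yes, the formula is satisfiable.

One satisfying assignment is: w=False, p=False, a=False, m=False, q=False, e=False, i=False, f=False

Verification: With this assignment, all 34 clauses evaluate to true.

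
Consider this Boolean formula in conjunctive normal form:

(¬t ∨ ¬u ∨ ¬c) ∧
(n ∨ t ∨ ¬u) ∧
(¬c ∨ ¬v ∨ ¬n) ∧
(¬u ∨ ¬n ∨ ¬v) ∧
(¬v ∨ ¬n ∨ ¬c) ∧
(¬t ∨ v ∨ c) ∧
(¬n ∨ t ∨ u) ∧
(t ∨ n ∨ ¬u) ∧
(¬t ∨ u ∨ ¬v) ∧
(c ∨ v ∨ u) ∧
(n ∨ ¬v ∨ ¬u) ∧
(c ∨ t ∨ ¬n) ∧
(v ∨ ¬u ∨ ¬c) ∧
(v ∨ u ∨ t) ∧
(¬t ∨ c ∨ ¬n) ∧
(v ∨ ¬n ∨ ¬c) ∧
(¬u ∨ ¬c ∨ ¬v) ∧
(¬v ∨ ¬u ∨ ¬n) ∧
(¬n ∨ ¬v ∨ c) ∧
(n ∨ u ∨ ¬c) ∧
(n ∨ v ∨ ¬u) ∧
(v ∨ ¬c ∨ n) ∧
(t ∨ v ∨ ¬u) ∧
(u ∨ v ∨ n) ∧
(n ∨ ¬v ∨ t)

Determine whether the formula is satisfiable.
No

No, the formula is not satisfiable.

No assignment of truth values to the variables can make all 25 clauses true simultaneously.

The formula is UNSAT (unsatisfiable).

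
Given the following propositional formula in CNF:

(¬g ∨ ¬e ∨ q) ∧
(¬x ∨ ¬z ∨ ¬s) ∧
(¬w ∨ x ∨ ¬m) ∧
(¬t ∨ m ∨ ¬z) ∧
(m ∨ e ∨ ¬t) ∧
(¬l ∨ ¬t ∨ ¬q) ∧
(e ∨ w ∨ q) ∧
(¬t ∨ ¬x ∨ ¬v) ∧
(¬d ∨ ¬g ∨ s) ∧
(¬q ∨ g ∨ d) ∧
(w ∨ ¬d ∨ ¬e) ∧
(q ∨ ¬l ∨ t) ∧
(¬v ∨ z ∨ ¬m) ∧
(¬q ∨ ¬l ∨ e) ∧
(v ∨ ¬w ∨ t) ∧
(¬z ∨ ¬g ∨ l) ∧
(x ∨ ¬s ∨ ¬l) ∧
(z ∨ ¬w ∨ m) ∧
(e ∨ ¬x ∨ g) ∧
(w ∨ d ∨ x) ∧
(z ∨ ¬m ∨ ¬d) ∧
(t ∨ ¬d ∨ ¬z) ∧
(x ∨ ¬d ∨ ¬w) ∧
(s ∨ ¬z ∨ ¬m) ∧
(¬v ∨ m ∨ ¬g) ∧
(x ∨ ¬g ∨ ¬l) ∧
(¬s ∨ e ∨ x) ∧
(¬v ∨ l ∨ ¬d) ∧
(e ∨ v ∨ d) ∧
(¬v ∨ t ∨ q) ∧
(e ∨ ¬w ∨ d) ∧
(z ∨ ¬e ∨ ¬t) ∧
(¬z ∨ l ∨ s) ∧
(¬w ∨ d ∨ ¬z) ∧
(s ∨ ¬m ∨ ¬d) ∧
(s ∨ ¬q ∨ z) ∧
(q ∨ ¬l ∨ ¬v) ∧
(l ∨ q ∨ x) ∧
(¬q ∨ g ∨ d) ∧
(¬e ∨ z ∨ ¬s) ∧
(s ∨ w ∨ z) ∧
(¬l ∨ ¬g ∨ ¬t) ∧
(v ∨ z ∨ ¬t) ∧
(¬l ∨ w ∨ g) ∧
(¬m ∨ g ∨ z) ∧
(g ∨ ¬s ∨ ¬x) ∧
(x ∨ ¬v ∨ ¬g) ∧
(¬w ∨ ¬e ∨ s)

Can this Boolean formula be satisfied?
Yes

Yes, the formula is satisfiable.

One satisfying assignment is: g=True, q=True, m=False, z=False, x=True, l=False, t=False, v=False, s=True, e=False, w=False, d=True

Verification: With this assignment, all 48 clauses evaluate to true.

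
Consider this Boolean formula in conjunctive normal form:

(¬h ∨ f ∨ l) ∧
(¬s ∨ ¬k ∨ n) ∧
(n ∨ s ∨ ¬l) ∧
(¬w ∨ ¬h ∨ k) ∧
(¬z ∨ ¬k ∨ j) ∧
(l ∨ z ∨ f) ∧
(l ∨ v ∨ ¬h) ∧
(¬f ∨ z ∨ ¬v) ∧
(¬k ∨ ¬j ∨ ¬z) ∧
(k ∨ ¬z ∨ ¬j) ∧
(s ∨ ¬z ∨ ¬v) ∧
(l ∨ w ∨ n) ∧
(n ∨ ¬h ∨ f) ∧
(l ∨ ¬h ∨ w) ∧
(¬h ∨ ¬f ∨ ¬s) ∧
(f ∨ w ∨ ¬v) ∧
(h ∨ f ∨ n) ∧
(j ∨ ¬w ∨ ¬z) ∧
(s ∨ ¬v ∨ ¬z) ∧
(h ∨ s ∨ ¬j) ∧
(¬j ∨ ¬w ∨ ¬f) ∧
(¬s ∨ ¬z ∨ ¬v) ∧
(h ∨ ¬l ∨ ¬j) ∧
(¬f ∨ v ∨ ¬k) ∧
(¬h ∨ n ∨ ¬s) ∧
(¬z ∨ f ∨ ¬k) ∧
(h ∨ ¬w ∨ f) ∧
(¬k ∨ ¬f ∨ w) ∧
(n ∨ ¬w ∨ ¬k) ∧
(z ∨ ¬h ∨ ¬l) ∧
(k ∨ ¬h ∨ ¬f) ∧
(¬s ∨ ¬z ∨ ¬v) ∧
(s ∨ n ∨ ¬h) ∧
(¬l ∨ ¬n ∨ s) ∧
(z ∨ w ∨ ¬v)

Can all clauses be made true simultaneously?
Yes

Yes, the formula is satisfiable.

One satisfying assignment is: l=True, z=False, w=False, h=False, s=True, j=False, f=True, v=False, n=False, k=False

Verification: With this assignment, all 35 clauses evaluate to true.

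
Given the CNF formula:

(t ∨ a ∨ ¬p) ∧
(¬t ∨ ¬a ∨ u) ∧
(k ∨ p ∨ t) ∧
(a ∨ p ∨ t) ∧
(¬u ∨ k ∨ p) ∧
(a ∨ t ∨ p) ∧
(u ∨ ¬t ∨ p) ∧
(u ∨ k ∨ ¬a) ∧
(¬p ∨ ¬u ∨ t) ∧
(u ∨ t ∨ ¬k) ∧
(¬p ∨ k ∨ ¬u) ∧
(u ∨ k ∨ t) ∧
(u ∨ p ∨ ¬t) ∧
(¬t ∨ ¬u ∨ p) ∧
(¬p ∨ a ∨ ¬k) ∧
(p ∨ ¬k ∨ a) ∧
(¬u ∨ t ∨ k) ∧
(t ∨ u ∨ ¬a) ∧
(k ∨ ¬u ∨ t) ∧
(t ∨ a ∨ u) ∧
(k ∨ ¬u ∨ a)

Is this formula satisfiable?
Yes

Yes, the formula is satisfiable.

One satisfying assignment is: t=True, u=False, p=True, a=False, k=False

Verification: With this assignment, all 21 clauses evaluate to true.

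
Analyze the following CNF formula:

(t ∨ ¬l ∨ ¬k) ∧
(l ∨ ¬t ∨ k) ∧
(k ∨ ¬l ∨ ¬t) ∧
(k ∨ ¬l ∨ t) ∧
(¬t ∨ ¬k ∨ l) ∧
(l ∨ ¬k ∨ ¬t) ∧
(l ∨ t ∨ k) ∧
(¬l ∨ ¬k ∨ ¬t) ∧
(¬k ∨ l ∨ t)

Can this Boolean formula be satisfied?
No

No, the formula is not satisfiable.

No assignment of truth values to the variables can make all 9 clauses true simultaneously.

The formula is UNSAT (unsatisfiable).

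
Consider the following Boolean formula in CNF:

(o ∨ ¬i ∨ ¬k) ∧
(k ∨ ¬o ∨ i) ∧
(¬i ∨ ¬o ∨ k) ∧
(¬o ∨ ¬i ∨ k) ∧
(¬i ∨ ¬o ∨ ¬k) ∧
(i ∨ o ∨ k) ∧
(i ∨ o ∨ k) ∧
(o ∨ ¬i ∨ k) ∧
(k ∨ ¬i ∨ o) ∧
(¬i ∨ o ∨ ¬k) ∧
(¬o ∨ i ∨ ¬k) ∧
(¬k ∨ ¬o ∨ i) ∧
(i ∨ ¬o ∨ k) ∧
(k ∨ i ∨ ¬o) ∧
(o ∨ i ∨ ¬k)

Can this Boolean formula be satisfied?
No

No, the formula is not satisfiable.

No assignment of truth values to the variables can make all 15 clauses true simultaneously.

The formula is UNSAT (unsatisfiable).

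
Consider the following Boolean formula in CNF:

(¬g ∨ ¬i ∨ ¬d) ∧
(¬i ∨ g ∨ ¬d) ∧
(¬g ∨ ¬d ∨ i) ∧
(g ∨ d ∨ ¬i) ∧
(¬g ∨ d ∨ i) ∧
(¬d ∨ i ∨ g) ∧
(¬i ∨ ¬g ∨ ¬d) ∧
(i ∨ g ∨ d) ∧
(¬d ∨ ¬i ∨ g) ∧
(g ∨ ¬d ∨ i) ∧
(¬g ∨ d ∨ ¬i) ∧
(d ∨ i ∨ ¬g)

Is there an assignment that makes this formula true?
No

No, the formula is not satisfiable.

No assignment of truth values to the variables can make all 12 clauses true simultaneously.

The formula is UNSAT (unsatisfiable).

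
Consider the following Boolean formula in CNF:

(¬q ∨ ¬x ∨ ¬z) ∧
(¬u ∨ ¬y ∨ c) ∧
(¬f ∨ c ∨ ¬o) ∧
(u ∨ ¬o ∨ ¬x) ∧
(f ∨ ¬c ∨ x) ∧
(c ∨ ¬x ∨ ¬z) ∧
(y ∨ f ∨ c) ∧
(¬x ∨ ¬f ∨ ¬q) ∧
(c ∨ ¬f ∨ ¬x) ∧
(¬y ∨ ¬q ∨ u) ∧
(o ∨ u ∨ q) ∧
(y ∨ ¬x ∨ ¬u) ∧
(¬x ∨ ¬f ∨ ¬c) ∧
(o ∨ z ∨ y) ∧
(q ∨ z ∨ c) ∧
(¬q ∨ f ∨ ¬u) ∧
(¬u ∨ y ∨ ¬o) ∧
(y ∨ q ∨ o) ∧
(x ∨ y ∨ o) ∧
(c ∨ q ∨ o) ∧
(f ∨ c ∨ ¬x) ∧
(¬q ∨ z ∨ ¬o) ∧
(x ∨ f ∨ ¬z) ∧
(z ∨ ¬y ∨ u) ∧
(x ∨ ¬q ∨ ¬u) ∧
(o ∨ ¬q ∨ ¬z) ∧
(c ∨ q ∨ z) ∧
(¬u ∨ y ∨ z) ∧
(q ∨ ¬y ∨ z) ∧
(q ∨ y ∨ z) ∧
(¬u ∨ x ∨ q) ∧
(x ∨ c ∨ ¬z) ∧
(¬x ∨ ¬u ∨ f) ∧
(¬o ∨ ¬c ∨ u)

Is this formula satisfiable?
No

No, the formula is not satisfiable.

No assignment of truth values to the variables can make all 34 clauses true simultaneously.

The formula is UNSAT (unsatisfiable).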